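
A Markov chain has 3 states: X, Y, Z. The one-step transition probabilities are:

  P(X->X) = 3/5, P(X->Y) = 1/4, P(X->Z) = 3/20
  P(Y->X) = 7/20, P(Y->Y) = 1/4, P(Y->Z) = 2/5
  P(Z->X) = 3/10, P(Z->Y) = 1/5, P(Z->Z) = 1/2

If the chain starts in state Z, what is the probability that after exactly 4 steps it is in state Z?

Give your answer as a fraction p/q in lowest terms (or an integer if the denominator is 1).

Computing P^4 by repeated multiplication:
P^1 =
  X: [3/5, 1/4, 3/20]
  Y: [7/20, 1/4, 2/5]
  Z: [3/10, 1/5, 1/2]
P^2 =
  X: [197/400, 97/400, 53/200]
  Y: [167/400, 23/100, 141/400]
  Z: [2/5, 9/40, 3/8]
P^3 =
  X: [3679/8000, 947/4000, 2427/8000]
  Y: [1747/4000, 1859/8000, 2647/8000]
  Z: [69/160, 37/160, 27/80]
P^4 =
  X: [2249/5000, 37573/160000, 50459/160000]
  Y: [70823/160000, 37353/160000, 3239/10000]
  Z: [1411/3200, 373/1600, 1043/3200]

(P^4)[Z -> Z] = 1043/3200

Answer: 1043/3200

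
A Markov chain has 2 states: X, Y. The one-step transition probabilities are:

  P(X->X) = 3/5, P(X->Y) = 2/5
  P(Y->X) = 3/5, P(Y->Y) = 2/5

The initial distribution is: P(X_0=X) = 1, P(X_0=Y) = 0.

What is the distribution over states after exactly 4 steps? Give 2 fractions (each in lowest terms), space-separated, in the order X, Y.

Propagating the distribution step by step (d_{t+1} = d_t * P):
d_0 = (X=1, Y=0)
  d_1[X] = 1*3/5 + 0*3/5 = 3/5
  d_1[Y] = 1*2/5 + 0*2/5 = 2/5
d_1 = (X=3/5, Y=2/5)
  d_2[X] = 3/5*3/5 + 2/5*3/5 = 3/5
  d_2[Y] = 3/5*2/5 + 2/5*2/5 = 2/5
d_2 = (X=3/5, Y=2/5)
  d_3[X] = 3/5*3/5 + 2/5*3/5 = 3/5
  d_3[Y] = 3/5*2/5 + 2/5*2/5 = 2/5
d_3 = (X=3/5, Y=2/5)
  d_4[X] = 3/5*3/5 + 2/5*3/5 = 3/5
  d_4[Y] = 3/5*2/5 + 2/5*2/5 = 2/5
d_4 = (X=3/5, Y=2/5)

Answer: 3/5 2/5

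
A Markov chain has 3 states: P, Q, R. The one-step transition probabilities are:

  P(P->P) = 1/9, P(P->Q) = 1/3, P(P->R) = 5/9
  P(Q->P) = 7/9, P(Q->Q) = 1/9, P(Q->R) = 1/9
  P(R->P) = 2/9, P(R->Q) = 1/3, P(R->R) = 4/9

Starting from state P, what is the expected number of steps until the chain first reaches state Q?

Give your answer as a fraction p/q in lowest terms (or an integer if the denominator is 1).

Answer: 3

Derivation:
Let h_i = expected steps to first reach Q from state i.
Boundary: h_Q = 0.
First-step equations for the other states:
  h_P = 1 + 1/9*h_P + 1/3*h_Q + 5/9*h_R
  h_R = 1 + 2/9*h_P + 1/3*h_Q + 4/9*h_R

Substituting h_Q = 0 and rearranging gives the linear system (I - Q) h = 1:
  [8/9, -5/9] . (h_P, h_R) = 1
  [-2/9, 5/9] . (h_P, h_R) = 1

Solving yields:
  h_P = 3
  h_R = 3

Starting state is P, so the expected hitting time is h_P = 3.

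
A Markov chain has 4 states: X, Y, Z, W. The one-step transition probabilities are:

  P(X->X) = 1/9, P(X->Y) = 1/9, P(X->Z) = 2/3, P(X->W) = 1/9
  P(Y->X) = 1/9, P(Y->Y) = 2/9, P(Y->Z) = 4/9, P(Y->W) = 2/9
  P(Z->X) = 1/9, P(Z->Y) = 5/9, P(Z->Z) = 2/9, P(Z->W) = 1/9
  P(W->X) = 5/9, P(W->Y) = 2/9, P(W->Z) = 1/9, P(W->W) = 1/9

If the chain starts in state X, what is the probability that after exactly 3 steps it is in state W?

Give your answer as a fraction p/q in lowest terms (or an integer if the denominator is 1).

Computing P^3 by repeated multiplication:
P^1 =
  X: [1/9, 1/9, 2/3, 1/9]
  Y: [1/9, 2/9, 4/9, 2/9]
  Z: [1/9, 5/9, 2/9, 1/9]
  W: [5/9, 2/9, 1/9, 1/9]
P^2 =
  X: [13/81, 35/81, 23/81, 10/81]
  Y: [17/81, 29/81, 8/27, 11/81]
  Z: [13/81, 23/81, 31/81, 14/81]
  W: [13/81, 16/81, 41/81, 11/81]
P^3 =
  X: [121/729, 218/729, 274/729, 116/729]
  Y: [125/729, 217/729, 277/729, 110/729]
  Z: [137/729, 242/729, 82/243, 104/729]
  W: [125/729, 272/729, 235/729, 97/729]

(P^3)[X -> W] = 116/729

Answer: 116/729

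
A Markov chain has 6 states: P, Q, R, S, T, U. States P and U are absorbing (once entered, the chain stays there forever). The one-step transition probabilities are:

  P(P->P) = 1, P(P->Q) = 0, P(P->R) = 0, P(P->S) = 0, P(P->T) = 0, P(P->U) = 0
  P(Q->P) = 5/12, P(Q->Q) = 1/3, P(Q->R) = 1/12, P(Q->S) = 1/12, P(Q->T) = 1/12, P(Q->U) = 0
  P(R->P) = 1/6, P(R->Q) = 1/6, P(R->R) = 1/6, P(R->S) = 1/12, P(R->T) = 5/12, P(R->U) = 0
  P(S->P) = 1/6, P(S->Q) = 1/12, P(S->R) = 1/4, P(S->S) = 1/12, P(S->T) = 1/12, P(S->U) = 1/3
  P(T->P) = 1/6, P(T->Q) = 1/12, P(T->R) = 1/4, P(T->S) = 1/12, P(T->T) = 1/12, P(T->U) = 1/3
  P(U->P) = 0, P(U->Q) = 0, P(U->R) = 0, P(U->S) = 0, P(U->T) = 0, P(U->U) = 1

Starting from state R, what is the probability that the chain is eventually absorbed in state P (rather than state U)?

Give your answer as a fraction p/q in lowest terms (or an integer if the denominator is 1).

Answer: 15/23

Derivation:
Let a_i = P(absorbed in P | start in state i).
Boundary conditions: a_P = 1, a_U = 0.
For each transient state i, a_i = sum_j P(i->j) * a_j:
  a_Q = 5/12*a_P + 1/3*a_Q + 1/12*a_R + 1/12*a_S + 1/12*a_T + 0*a_U
  a_R = 1/6*a_P + 1/6*a_Q + 1/6*a_R + 1/12*a_S + 5/12*a_T + 0*a_U
  a_S = 1/6*a_P + 1/12*a_Q + 1/4*a_R + 1/12*a_S + 1/12*a_T + 1/3*a_U
  a_T = 1/6*a_P + 1/12*a_Q + 1/4*a_R + 1/12*a_S + 1/12*a_T + 1/3*a_U

Substituting a_P = 1 and a_U = 0, rearrange to (I - Q) a = r where r[i] = P(i -> P):
  [2/3, -1/12, -1/12, -1/12] . (a_Q, a_R, a_S, a_T) = 5/12
  [-1/6, 5/6, -1/12, -5/12] . (a_Q, a_R, a_S, a_T) = 1/6
  [-1/12, -1/4, 11/12, -1/12] . (a_Q, a_R, a_S, a_T) = 1/6
  [-1/12, -1/4, -1/12, 11/12] . (a_Q, a_R, a_S, a_T) = 1/6

Solving yields:
  a_Q = 19/23
  a_R = 15/23
  a_S = 11/23
  a_T = 11/23

Starting state is R, so the absorption probability is a_R = 15/23.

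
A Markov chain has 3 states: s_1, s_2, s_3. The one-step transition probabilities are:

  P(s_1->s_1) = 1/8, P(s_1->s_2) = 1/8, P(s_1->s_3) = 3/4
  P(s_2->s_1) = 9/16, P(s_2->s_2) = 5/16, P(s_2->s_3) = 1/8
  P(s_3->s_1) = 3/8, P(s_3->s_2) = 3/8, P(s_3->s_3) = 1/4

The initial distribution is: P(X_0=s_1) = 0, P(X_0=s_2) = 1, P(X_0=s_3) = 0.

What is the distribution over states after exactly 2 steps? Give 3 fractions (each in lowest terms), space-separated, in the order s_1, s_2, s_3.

Propagating the distribution step by step (d_{t+1} = d_t * P):
d_0 = (s_1=0, s_2=1, s_3=0)
  d_1[s_1] = 0*1/8 + 1*9/16 + 0*3/8 = 9/16
  d_1[s_2] = 0*1/8 + 1*5/16 + 0*3/8 = 5/16
  d_1[s_3] = 0*3/4 + 1*1/8 + 0*1/4 = 1/8
d_1 = (s_1=9/16, s_2=5/16, s_3=1/8)
  d_2[s_1] = 9/16*1/8 + 5/16*9/16 + 1/8*3/8 = 75/256
  d_2[s_2] = 9/16*1/8 + 5/16*5/16 + 1/8*3/8 = 55/256
  d_2[s_3] = 9/16*3/4 + 5/16*1/8 + 1/8*1/4 = 63/128
d_2 = (s_1=75/256, s_2=55/256, s_3=63/128)

Answer: 75/256 55/256 63/128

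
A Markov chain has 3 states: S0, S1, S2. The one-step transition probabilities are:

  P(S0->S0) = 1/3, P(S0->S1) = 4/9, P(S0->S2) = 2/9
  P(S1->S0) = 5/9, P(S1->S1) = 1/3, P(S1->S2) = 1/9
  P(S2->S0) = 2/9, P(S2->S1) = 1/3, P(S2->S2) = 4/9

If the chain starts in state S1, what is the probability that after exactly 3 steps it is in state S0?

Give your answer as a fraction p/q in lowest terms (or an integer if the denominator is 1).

Computing P^3 by repeated multiplication:
P^1 =
  S0: [1/3, 4/9, 2/9]
  S1: [5/9, 1/3, 1/9]
  S2: [2/9, 1/3, 4/9]
P^2 =
  S0: [11/27, 10/27, 2/9]
  S1: [32/81, 32/81, 17/81]
  S2: [29/81, 29/81, 23/81]
P^3 =
  S0: [95/243, 92/243, 56/243]
  S1: [290/729, 275/729, 164/729]
  S2: [278/729, 272/729, 179/729]

(P^3)[S1 -> S0] = 290/729

Answer: 290/729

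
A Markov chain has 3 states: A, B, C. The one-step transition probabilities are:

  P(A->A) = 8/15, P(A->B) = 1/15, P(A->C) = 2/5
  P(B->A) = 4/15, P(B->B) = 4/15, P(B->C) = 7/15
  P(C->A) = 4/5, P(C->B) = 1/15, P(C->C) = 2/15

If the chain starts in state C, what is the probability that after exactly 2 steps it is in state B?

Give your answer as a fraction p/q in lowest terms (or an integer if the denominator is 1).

Computing P^2 by repeated multiplication:
P^1 =
  A: [8/15, 1/15, 2/5]
  B: [4/15, 4/15, 7/15]
  C: [4/5, 1/15, 2/15]
P^2 =
  A: [28/45, 2/25, 67/225]
  B: [44/75, 3/25, 22/75]
  C: [124/225, 2/25, 83/225]

(P^2)[C -> B] = 2/25

Answer: 2/25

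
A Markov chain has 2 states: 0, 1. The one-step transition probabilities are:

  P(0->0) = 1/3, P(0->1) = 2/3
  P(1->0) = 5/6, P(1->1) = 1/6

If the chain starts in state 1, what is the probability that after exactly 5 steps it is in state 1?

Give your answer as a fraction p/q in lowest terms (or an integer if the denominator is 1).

Computing P^5 by repeated multiplication:
P^1 =
  0: [1/3, 2/3]
  1: [5/6, 1/6]
P^2 =
  0: [2/3, 1/3]
  1: [5/12, 7/12]
P^3 =
  0: [1/2, 1/2]
  1: [5/8, 3/8]
P^4 =
  0: [7/12, 5/12]
  1: [25/48, 23/48]
P^5 =
  0: [13/24, 11/24]
  1: [55/96, 41/96]

(P^5)[1 -> 1] = 41/96

Answer: 41/96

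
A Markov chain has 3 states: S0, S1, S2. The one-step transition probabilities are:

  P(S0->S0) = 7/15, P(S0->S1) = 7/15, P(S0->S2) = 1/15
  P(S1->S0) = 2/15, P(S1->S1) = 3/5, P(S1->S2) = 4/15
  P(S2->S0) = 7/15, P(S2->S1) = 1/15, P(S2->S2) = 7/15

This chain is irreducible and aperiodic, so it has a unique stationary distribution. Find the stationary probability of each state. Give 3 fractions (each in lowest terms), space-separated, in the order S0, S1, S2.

The stationary distribution satisfies pi = pi * P, i.e.:
  pi_S0 = 7/15*pi_S0 + 2/15*pi_S1 + 7/15*pi_S2
  pi_S1 = 7/15*pi_S0 + 3/5*pi_S1 + 1/15*pi_S2
  pi_S2 = 1/15*pi_S0 + 4/15*pi_S1 + 7/15*pi_S2
with normalization: pi_S0 + pi_S1 + pi_S2 = 1.

Using the first 2 balance equations plus normalization, the linear system A*pi = b is:
  [-8/15, 2/15, 7/15] . pi = 0
  [7/15, -2/5, 1/15] . pi = 0
  [1, 1, 1] . pi = 1

Solving yields:
  pi_S0 = 44/135
  pi_S1 = 19/45
  pi_S2 = 34/135

Verification (pi * P):
  44/135*7/15 + 19/45*2/15 + 34/135*7/15 = 44/135 = pi_S0  (ok)
  44/135*7/15 + 19/45*3/5 + 34/135*1/15 = 19/45 = pi_S1  (ok)
  44/135*1/15 + 19/45*4/15 + 34/135*7/15 = 34/135 = pi_S2  (ok)

Answer: 44/135 19/45 34/135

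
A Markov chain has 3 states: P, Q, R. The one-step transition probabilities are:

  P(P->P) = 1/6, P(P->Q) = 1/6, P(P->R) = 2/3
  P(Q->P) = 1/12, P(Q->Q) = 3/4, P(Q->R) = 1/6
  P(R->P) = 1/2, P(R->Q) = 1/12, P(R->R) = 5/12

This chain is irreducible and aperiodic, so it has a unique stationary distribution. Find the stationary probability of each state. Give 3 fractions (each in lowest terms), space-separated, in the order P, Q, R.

The stationary distribution satisfies pi = pi * P, i.e.:
  pi_P = 1/6*pi_P + 1/12*pi_Q + 1/2*pi_R
  pi_Q = 1/6*pi_P + 3/4*pi_Q + 1/12*pi_R
  pi_R = 2/3*pi_P + 1/6*pi_Q + 5/12*pi_R
with normalization: pi_P + pi_Q + pi_R = 1.

Using the first 2 balance equations plus normalization, the linear system A*pi = b is:
  [-5/6, 1/12, 1/2] . pi = 0
  [1/6, -1/4, 1/12] . pi = 0
  [1, 1, 1] . pi = 1

Solving yields:
  pi_P = 19/69
  pi_Q = 22/69
  pi_R = 28/69

Verification (pi * P):
  19/69*1/6 + 22/69*1/12 + 28/69*1/2 = 19/69 = pi_P  (ok)
  19/69*1/6 + 22/69*3/4 + 28/69*1/12 = 22/69 = pi_Q  (ok)
  19/69*2/3 + 22/69*1/6 + 28/69*5/12 = 28/69 = pi_R  (ok)

Answer: 19/69 22/69 28/69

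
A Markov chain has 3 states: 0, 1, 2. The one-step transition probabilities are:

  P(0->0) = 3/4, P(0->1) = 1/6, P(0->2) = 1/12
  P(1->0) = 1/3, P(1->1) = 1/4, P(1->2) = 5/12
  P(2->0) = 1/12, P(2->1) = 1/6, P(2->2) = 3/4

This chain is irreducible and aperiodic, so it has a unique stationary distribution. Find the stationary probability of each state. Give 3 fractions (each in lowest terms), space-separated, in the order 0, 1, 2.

Answer: 17/44 2/11 19/44

Derivation:
The stationary distribution satisfies pi = pi * P, i.e.:
  pi_0 = 3/4*pi_0 + 1/3*pi_1 + 1/12*pi_2
  pi_1 = 1/6*pi_0 + 1/4*pi_1 + 1/6*pi_2
  pi_2 = 1/12*pi_0 + 5/12*pi_1 + 3/4*pi_2
with normalization: pi_0 + pi_1 + pi_2 = 1.

Using the first 2 balance equations plus normalization, the linear system A*pi = b is:
  [-1/4, 1/3, 1/12] . pi = 0
  [1/6, -3/4, 1/6] . pi = 0
  [1, 1, 1] . pi = 1

Solving yields:
  pi_0 = 17/44
  pi_1 = 2/11
  pi_2 = 19/44

Verification (pi * P):
  17/44*3/4 + 2/11*1/3 + 19/44*1/12 = 17/44 = pi_0  (ok)
  17/44*1/6 + 2/11*1/4 + 19/44*1/6 = 2/11 = pi_1  (ok)
  17/44*1/12 + 2/11*5/12 + 19/44*3/4 = 19/44 = pi_2  (ok)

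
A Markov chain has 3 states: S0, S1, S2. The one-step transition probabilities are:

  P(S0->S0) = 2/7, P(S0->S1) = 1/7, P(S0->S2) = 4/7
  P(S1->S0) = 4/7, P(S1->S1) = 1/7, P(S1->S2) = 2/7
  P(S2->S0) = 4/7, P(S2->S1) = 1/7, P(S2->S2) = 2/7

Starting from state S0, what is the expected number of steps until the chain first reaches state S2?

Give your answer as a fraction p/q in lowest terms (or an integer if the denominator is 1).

Let h_i = expected steps to first reach S2 from state i.
Boundary: h_S2 = 0.
First-step equations for the other states:
  h_S0 = 1 + 2/7*h_S0 + 1/7*h_S1 + 4/7*h_S2
  h_S1 = 1 + 4/7*h_S0 + 1/7*h_S1 + 2/7*h_S2

Substituting h_S2 = 0 and rearranging gives the linear system (I - Q) h = 1:
  [5/7, -1/7] . (h_S0, h_S1) = 1
  [-4/7, 6/7] . (h_S0, h_S1) = 1

Solving yields:
  h_S0 = 49/26
  h_S1 = 63/26

Starting state is S0, so the expected hitting time is h_S0 = 49/26.

Answer: 49/26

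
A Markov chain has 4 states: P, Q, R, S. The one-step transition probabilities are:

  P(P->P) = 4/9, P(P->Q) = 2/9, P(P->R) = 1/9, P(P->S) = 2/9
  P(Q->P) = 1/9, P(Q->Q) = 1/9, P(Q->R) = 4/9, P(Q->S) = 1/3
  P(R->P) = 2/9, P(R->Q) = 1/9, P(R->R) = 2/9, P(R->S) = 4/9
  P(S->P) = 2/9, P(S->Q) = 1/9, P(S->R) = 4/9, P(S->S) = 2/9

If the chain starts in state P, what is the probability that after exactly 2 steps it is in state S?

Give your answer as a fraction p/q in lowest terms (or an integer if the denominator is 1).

Computing P^2 by repeated multiplication:
P^1 =
  P: [4/9, 2/9, 1/9, 2/9]
  Q: [1/9, 1/9, 4/9, 1/3]
  R: [2/9, 1/9, 2/9, 4/9]
  S: [2/9, 1/9, 4/9, 2/9]
P^2 =
  P: [8/27, 13/81, 22/81, 22/81]
  Q: [19/81, 10/81, 25/81, 1/3]
  R: [7/27, 11/81, 26/81, 23/81]
  S: [7/27, 11/81, 22/81, 1/3]

(P^2)[P -> S] = 22/81

Answer: 22/81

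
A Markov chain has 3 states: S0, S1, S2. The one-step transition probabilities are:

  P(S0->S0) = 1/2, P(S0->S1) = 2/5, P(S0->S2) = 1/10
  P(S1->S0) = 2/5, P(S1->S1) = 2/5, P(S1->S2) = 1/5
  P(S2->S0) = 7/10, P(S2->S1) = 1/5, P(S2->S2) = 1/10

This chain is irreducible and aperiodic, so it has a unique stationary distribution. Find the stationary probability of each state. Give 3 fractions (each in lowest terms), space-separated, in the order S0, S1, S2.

The stationary distribution satisfies pi = pi * P, i.e.:
  pi_S0 = 1/2*pi_S0 + 2/5*pi_S1 + 7/10*pi_S2
  pi_S1 = 2/5*pi_S0 + 2/5*pi_S1 + 1/5*pi_S2
  pi_S2 = 1/10*pi_S0 + 1/5*pi_S1 + 1/10*pi_S2
with normalization: pi_S0 + pi_S1 + pi_S2 = 1.

Using the first 2 balance equations plus normalization, the linear system A*pi = b is:
  [-1/2, 2/5, 7/10] . pi = 0
  [2/5, -3/5, 1/5] . pi = 0
  [1, 1, 1] . pi = 1

Solving yields:
  pi_S0 = 25/51
  pi_S1 = 19/51
  pi_S2 = 7/51

Verification (pi * P):
  25/51*1/2 + 19/51*2/5 + 7/51*7/10 = 25/51 = pi_S0  (ok)
  25/51*2/5 + 19/51*2/5 + 7/51*1/5 = 19/51 = pi_S1  (ok)
  25/51*1/10 + 19/51*1/5 + 7/51*1/10 = 7/51 = pi_S2  (ok)

Answer: 25/51 19/51 7/51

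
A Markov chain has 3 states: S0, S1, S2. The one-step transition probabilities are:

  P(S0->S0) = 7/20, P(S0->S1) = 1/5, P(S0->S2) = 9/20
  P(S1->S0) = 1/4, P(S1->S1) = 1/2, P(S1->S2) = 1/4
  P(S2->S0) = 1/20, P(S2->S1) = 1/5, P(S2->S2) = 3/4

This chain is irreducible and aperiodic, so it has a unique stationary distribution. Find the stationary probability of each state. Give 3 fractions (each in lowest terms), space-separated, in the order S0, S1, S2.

Answer: 15/98 2/7 55/98

Derivation:
The stationary distribution satisfies pi = pi * P, i.e.:
  pi_S0 = 7/20*pi_S0 + 1/4*pi_S1 + 1/20*pi_S2
  pi_S1 = 1/5*pi_S0 + 1/2*pi_S1 + 1/5*pi_S2
  pi_S2 = 9/20*pi_S0 + 1/4*pi_S1 + 3/4*pi_S2
with normalization: pi_S0 + pi_S1 + pi_S2 = 1.

Using the first 2 balance equations plus normalization, the linear system A*pi = b is:
  [-13/20, 1/4, 1/20] . pi = 0
  [1/5, -1/2, 1/5] . pi = 0
  [1, 1, 1] . pi = 1

Solving yields:
  pi_S0 = 15/98
  pi_S1 = 2/7
  pi_S2 = 55/98

Verification (pi * P):
  15/98*7/20 + 2/7*1/4 + 55/98*1/20 = 15/98 = pi_S0  (ok)
  15/98*1/5 + 2/7*1/2 + 55/98*1/5 = 2/7 = pi_S1  (ok)
  15/98*9/20 + 2/7*1/4 + 55/98*3/4 = 55/98 = pi_S2  (ok)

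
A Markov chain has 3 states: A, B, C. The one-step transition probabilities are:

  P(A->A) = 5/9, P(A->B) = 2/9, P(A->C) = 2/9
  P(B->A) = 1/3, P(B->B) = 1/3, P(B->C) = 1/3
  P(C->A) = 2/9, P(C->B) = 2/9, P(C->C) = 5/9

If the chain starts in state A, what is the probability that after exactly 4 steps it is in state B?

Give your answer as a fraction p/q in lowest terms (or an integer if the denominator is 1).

Answer: 1640/6561

Derivation:
Computing P^4 by repeated multiplication:
P^1 =
  A: [5/9, 2/9, 2/9]
  B: [1/3, 1/3, 1/3]
  C: [2/9, 2/9, 5/9]
P^2 =
  A: [35/81, 20/81, 26/81]
  B: [10/27, 7/27, 10/27]
  C: [26/81, 20/81, 35/81]
P^3 =
  A: [287/729, 182/729, 260/729]
  B: [91/243, 61/243, 91/243]
  C: [260/729, 182/729, 287/729]
P^4 =
  A: [2501/6561, 1640/6561, 2420/6561]
  B: [820/2187, 547/2187, 820/2187]
  C: [2420/6561, 1640/6561, 2501/6561]

(P^4)[A -> B] = 1640/6561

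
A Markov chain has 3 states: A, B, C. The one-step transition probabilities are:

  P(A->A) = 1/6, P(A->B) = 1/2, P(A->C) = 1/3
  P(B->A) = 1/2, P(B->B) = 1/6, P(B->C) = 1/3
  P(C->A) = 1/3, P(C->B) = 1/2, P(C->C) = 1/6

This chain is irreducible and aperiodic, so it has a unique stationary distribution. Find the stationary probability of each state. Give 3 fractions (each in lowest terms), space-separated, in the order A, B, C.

Answer: 19/56 3/8 2/7

Derivation:
The stationary distribution satisfies pi = pi * P, i.e.:
  pi_A = 1/6*pi_A + 1/2*pi_B + 1/3*pi_C
  pi_B = 1/2*pi_A + 1/6*pi_B + 1/2*pi_C
  pi_C = 1/3*pi_A + 1/3*pi_B + 1/6*pi_C
with normalization: pi_A + pi_B + pi_C = 1.

Using the first 2 balance equations plus normalization, the linear system A*pi = b is:
  [-5/6, 1/2, 1/3] . pi = 0
  [1/2, -5/6, 1/2] . pi = 0
  [1, 1, 1] . pi = 1

Solving yields:
  pi_A = 19/56
  pi_B = 3/8
  pi_C = 2/7

Verification (pi * P):
  19/56*1/6 + 3/8*1/2 + 2/7*1/3 = 19/56 = pi_A  (ok)
  19/56*1/2 + 3/8*1/6 + 2/7*1/2 = 3/8 = pi_B  (ok)
  19/56*1/3 + 3/8*1/3 + 2/7*1/6 = 2/7 = pi_C  (ok)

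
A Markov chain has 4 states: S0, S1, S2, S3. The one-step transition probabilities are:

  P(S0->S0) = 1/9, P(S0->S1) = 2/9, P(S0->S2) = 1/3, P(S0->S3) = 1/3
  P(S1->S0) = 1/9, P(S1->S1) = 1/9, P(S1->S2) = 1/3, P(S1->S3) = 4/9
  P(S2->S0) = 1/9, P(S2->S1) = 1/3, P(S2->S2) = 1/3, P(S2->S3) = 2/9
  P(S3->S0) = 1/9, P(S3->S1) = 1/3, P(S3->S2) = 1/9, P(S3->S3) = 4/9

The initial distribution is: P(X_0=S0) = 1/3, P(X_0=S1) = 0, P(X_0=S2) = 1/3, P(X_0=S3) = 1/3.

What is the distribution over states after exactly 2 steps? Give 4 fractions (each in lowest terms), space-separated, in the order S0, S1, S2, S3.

Propagating the distribution step by step (d_{t+1} = d_t * P):
d_0 = (S0=1/3, S1=0, S2=1/3, S3=1/3)
  d_1[S0] = 1/3*1/9 + 0*1/9 + 1/3*1/9 + 1/3*1/9 = 1/9
  d_1[S1] = 1/3*2/9 + 0*1/9 + 1/3*1/3 + 1/3*1/3 = 8/27
  d_1[S2] = 1/3*1/3 + 0*1/3 + 1/3*1/3 + 1/3*1/9 = 7/27
  d_1[S3] = 1/3*1/3 + 0*4/9 + 1/3*2/9 + 1/3*4/9 = 1/3
d_1 = (S0=1/9, S1=8/27, S2=7/27, S3=1/3)
  d_2[S0] = 1/9*1/9 + 8/27*1/9 + 7/27*1/9 + 1/3*1/9 = 1/9
  d_2[S1] = 1/9*2/9 + 8/27*1/9 + 7/27*1/3 + 1/3*1/3 = 62/243
  d_2[S2] = 1/9*1/3 + 8/27*1/3 + 7/27*1/3 + 1/3*1/9 = 7/27
  d_2[S3] = 1/9*1/3 + 8/27*4/9 + 7/27*2/9 + 1/3*4/9 = 91/243
d_2 = (S0=1/9, S1=62/243, S2=7/27, S3=91/243)

Answer: 1/9 62/243 7/27 91/243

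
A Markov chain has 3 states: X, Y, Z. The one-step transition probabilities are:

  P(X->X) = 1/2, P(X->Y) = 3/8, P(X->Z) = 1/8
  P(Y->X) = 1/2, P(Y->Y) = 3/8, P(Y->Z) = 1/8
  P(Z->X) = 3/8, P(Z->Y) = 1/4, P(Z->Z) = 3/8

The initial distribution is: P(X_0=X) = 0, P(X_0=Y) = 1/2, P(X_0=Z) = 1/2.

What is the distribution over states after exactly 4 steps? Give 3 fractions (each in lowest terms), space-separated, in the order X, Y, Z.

Answer: 245/512 181/512 43/256

Derivation:
Propagating the distribution step by step (d_{t+1} = d_t * P):
d_0 = (X=0, Y=1/2, Z=1/2)
  d_1[X] = 0*1/2 + 1/2*1/2 + 1/2*3/8 = 7/16
  d_1[Y] = 0*3/8 + 1/2*3/8 + 1/2*1/4 = 5/16
  d_1[Z] = 0*1/8 + 1/2*1/8 + 1/2*3/8 = 1/4
d_1 = (X=7/16, Y=5/16, Z=1/4)
  d_2[X] = 7/16*1/2 + 5/16*1/2 + 1/4*3/8 = 15/32
  d_2[Y] = 7/16*3/8 + 5/16*3/8 + 1/4*1/4 = 11/32
  d_2[Z] = 7/16*1/8 + 5/16*1/8 + 1/4*3/8 = 3/16
d_2 = (X=15/32, Y=11/32, Z=3/16)
  d_3[X] = 15/32*1/2 + 11/32*1/2 + 3/16*3/8 = 61/128
  d_3[Y] = 15/32*3/8 + 11/32*3/8 + 3/16*1/4 = 45/128
  d_3[Z] = 15/32*1/8 + 11/32*1/8 + 3/16*3/8 = 11/64
d_3 = (X=61/128, Y=45/128, Z=11/64)
  d_4[X] = 61/128*1/2 + 45/128*1/2 + 11/64*3/8 = 245/512
  d_4[Y] = 61/128*3/8 + 45/128*3/8 + 11/64*1/4 = 181/512
  d_4[Z] = 61/128*1/8 + 45/128*1/8 + 11/64*3/8 = 43/256
d_4 = (X=245/512, Y=181/512, Z=43/256)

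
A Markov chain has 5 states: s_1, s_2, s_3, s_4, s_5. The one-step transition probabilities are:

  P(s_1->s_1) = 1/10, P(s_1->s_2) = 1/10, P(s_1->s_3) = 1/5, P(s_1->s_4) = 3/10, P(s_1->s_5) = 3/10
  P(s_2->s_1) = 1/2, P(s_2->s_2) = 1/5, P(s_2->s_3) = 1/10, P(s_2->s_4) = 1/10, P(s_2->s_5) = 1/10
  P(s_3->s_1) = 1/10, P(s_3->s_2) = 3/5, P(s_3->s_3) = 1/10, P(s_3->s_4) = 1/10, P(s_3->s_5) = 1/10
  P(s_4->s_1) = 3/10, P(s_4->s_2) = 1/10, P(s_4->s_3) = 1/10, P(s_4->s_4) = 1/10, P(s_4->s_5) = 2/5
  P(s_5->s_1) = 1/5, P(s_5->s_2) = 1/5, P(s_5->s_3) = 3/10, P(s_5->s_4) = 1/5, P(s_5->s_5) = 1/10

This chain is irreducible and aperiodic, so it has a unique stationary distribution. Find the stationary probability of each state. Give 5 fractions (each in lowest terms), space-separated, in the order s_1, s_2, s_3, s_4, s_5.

The stationary distribution satisfies pi = pi * P, i.e.:
  pi_s_1 = 1/10*pi_s_1 + 1/2*pi_s_2 + 1/10*pi_s_3 + 3/10*pi_s_4 + 1/5*pi_s_5
  pi_s_2 = 1/10*pi_s_1 + 1/5*pi_s_2 + 3/5*pi_s_3 + 1/10*pi_s_4 + 1/5*pi_s_5
  pi_s_3 = 1/5*pi_s_1 + 1/10*pi_s_2 + 1/10*pi_s_3 + 1/10*pi_s_4 + 3/10*pi_s_5
  pi_s_4 = 3/10*pi_s_1 + 1/10*pi_s_2 + 1/10*pi_s_3 + 1/10*pi_s_4 + 1/5*pi_s_5
  pi_s_5 = 3/10*pi_s_1 + 1/10*pi_s_2 + 1/10*pi_s_3 + 2/5*pi_s_4 + 1/10*pi_s_5
with normalization: pi_s_1 + pi_s_2 + pi_s_3 + pi_s_4 + pi_s_5 = 1.

Using the first 4 balance equations plus normalization, the linear system A*pi = b is:
  [-9/10, 1/2, 1/10, 3/10, 1/5] . pi = 0
  [1/10, -4/5, 3/5, 1/10, 1/5] . pi = 0
  [1/5, 1/10, -9/10, 1/10, 3/10] . pi = 0
  [3/10, 1/10, 1/10, -9/10, 1/5] . pi = 0
  [1, 1, 1, 1, 1] . pi = 1

Solving yields:
  pi_s_1 = 937/3849
  pi_s_2 = 288/1283
  pi_s_3 = 632/3849
  pi_s_4 = 649/3849
  pi_s_5 = 767/3849

Verification (pi * P):
  937/3849*1/10 + 288/1283*1/2 + 632/3849*1/10 + 649/3849*3/10 + 767/3849*1/5 = 937/3849 = pi_s_1  (ok)
  937/3849*1/10 + 288/1283*1/5 + 632/3849*3/5 + 649/3849*1/10 + 767/3849*1/5 = 288/1283 = pi_s_2  (ok)
  937/3849*1/5 + 288/1283*1/10 + 632/3849*1/10 + 649/3849*1/10 + 767/3849*3/10 = 632/3849 = pi_s_3  (ok)
  937/3849*3/10 + 288/1283*1/10 + 632/3849*1/10 + 649/3849*1/10 + 767/3849*1/5 = 649/3849 = pi_s_4  (ok)
  937/3849*3/10 + 288/1283*1/10 + 632/3849*1/10 + 649/3849*2/5 + 767/3849*1/10 = 767/3849 = pi_s_5  (ok)

Answer: 937/3849 288/1283 632/3849 649/3849 767/3849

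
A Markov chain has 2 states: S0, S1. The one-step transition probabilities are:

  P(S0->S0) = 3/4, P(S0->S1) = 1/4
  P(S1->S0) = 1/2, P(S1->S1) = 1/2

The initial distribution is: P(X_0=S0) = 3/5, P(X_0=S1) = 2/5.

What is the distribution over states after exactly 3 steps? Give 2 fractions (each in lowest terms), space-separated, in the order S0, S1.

Propagating the distribution step by step (d_{t+1} = d_t * P):
d_0 = (S0=3/5, S1=2/5)
  d_1[S0] = 3/5*3/4 + 2/5*1/2 = 13/20
  d_1[S1] = 3/5*1/4 + 2/5*1/2 = 7/20
d_1 = (S0=13/20, S1=7/20)
  d_2[S0] = 13/20*3/4 + 7/20*1/2 = 53/80
  d_2[S1] = 13/20*1/4 + 7/20*1/2 = 27/80
d_2 = (S0=53/80, S1=27/80)
  d_3[S0] = 53/80*3/4 + 27/80*1/2 = 213/320
  d_3[S1] = 53/80*1/4 + 27/80*1/2 = 107/320
d_3 = (S0=213/320, S1=107/320)

Answer: 213/320 107/320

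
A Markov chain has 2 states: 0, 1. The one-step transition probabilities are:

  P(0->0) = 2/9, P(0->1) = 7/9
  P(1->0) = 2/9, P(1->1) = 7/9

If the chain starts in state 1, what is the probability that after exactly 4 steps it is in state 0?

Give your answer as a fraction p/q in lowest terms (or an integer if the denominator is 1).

Computing P^4 by repeated multiplication:
P^1 =
  0: [2/9, 7/9]
  1: [2/9, 7/9]
P^2 =
  0: [2/9, 7/9]
  1: [2/9, 7/9]
P^3 =
  0: [2/9, 7/9]
  1: [2/9, 7/9]
P^4 =
  0: [2/9, 7/9]
  1: [2/9, 7/9]

(P^4)[1 -> 0] = 2/9

Answer: 2/9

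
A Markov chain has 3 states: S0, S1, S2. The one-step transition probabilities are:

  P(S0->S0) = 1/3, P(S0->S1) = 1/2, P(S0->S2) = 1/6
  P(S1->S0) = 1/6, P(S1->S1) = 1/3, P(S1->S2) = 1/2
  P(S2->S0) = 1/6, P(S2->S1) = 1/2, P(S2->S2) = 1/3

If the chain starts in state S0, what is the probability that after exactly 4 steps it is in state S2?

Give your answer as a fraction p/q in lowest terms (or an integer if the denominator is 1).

Computing P^4 by repeated multiplication:
P^1 =
  S0: [1/3, 1/2, 1/6]
  S1: [1/6, 1/3, 1/2]
  S2: [1/6, 1/2, 1/3]
P^2 =
  S0: [2/9, 5/12, 13/36]
  S1: [7/36, 4/9, 13/36]
  S2: [7/36, 5/12, 7/18]
P^3 =
  S0: [11/54, 31/72, 79/216]
  S1: [43/216, 23/54, 3/8]
  S2: [43/216, 31/72, 10/27]
P^4 =
  S0: [65/324, 185/432, 481/1296]
  S1: [259/1296, 139/324, 481/1296]
  S2: [259/1296, 185/432, 241/648]

(P^4)[S0 -> S2] = 481/1296

Answer: 481/1296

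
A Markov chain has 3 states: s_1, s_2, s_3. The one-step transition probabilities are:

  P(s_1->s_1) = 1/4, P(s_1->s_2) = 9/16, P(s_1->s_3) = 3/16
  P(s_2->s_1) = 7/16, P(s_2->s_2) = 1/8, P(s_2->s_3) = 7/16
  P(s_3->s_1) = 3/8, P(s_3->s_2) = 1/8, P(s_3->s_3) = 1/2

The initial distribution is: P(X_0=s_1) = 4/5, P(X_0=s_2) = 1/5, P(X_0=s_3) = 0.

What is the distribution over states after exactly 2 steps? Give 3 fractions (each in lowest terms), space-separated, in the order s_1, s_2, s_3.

Propagating the distribution step by step (d_{t+1} = d_t * P):
d_0 = (s_1=4/5, s_2=1/5, s_3=0)
  d_1[s_1] = 4/5*1/4 + 1/5*7/16 + 0*3/8 = 23/80
  d_1[s_2] = 4/5*9/16 + 1/5*1/8 + 0*1/8 = 19/40
  d_1[s_3] = 4/5*3/16 + 1/5*7/16 + 0*1/2 = 19/80
d_1 = (s_1=23/80, s_2=19/40, s_3=19/80)
  d_2[s_1] = 23/80*1/4 + 19/40*7/16 + 19/80*3/8 = 59/160
  d_2[s_2] = 23/80*9/16 + 19/40*1/8 + 19/80*1/8 = 321/1280
  d_2[s_3] = 23/80*3/16 + 19/40*7/16 + 19/80*1/2 = 487/1280
d_2 = (s_1=59/160, s_2=321/1280, s_3=487/1280)

Answer: 59/160 321/1280 487/1280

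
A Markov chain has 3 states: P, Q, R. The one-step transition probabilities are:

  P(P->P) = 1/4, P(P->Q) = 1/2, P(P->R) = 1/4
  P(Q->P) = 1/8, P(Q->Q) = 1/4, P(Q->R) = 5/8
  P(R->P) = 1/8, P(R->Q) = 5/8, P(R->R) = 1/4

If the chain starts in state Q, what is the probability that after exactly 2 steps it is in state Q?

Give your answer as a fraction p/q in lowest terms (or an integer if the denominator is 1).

Computing P^2 by repeated multiplication:
P^1 =
  P: [1/4, 1/2, 1/4]
  Q: [1/8, 1/4, 5/8]
  R: [1/8, 5/8, 1/4]
P^2 =
  P: [5/32, 13/32, 7/16]
  Q: [9/64, 33/64, 11/32]
  R: [9/64, 3/8, 31/64]

(P^2)[Q -> Q] = 33/64

Answer: 33/64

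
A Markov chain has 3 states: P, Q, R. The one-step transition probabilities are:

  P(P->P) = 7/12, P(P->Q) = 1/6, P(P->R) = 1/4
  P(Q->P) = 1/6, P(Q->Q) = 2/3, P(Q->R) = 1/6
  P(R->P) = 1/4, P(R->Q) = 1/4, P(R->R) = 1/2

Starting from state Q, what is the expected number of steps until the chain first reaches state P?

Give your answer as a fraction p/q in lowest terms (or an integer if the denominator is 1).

Answer: 16/3

Derivation:
Let h_i = expected steps to first reach P from state i.
Boundary: h_P = 0.
First-step equations for the other states:
  h_Q = 1 + 1/6*h_P + 2/3*h_Q + 1/6*h_R
  h_R = 1 + 1/4*h_P + 1/4*h_Q + 1/2*h_R

Substituting h_P = 0 and rearranging gives the linear system (I - Q) h = 1:
  [1/3, -1/6] . (h_Q, h_R) = 1
  [-1/4, 1/2] . (h_Q, h_R) = 1

Solving yields:
  h_Q = 16/3
  h_R = 14/3

Starting state is Q, so the expected hitting time is h_Q = 16/3.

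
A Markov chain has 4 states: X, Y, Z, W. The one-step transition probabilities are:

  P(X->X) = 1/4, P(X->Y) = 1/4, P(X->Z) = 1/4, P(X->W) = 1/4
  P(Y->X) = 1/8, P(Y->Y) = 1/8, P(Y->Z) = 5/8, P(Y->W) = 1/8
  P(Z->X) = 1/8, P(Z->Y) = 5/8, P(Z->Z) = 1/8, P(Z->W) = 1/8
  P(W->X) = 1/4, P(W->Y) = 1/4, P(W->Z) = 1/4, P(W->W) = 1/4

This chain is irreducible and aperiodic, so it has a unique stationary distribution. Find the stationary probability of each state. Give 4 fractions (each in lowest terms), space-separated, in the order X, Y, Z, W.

The stationary distribution satisfies pi = pi * P, i.e.:
  pi_X = 1/4*pi_X + 1/8*pi_Y + 1/8*pi_Z + 1/4*pi_W
  pi_Y = 1/4*pi_X + 1/8*pi_Y + 5/8*pi_Z + 1/4*pi_W
  pi_Z = 1/4*pi_X + 5/8*pi_Y + 1/8*pi_Z + 1/4*pi_W
  pi_W = 1/4*pi_X + 1/8*pi_Y + 1/8*pi_Z + 1/4*pi_W
with normalization: pi_X + pi_Y + pi_Z + pi_W = 1.

Using the first 3 balance equations plus normalization, the linear system A*pi = b is:
  [-3/4, 1/8, 1/8, 1/4] . pi = 0
  [1/4, -7/8, 5/8, 1/4] . pi = 0
  [1/4, 5/8, -7/8, 1/4] . pi = 0
  [1, 1, 1, 1] . pi = 1

Solving yields:
  pi_X = 1/6
  pi_Y = 1/3
  pi_Z = 1/3
  pi_W = 1/6

Verification (pi * P):
  1/6*1/4 + 1/3*1/8 + 1/3*1/8 + 1/6*1/4 = 1/6 = pi_X  (ok)
  1/6*1/4 + 1/3*1/8 + 1/3*5/8 + 1/6*1/4 = 1/3 = pi_Y  (ok)
  1/6*1/4 + 1/3*5/8 + 1/3*1/8 + 1/6*1/4 = 1/3 = pi_Z  (ok)
  1/6*1/4 + 1/3*1/8 + 1/3*1/8 + 1/6*1/4 = 1/6 = pi_W  (ok)

Answer: 1/6 1/3 1/3 1/6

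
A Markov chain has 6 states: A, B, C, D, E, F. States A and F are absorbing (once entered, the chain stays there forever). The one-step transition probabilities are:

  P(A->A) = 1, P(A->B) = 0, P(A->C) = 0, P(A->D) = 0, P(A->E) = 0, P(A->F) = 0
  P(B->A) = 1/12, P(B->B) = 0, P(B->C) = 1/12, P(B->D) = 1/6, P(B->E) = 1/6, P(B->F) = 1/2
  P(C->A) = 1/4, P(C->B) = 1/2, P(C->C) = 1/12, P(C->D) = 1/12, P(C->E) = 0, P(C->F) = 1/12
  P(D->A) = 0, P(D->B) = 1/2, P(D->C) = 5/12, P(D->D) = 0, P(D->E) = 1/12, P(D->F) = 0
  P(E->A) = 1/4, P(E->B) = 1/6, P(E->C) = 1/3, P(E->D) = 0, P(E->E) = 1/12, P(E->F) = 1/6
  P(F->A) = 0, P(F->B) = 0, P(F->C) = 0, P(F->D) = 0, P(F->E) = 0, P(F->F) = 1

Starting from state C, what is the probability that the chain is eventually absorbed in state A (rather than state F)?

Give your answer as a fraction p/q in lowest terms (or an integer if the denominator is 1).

Let a_i = P(absorbed in A | start in state i).
Boundary conditions: a_A = 1, a_F = 0.
For each transient state i, a_i = sum_j P(i->j) * a_j:
  a_B = 1/12*a_A + 0*a_B + 1/12*a_C + 1/6*a_D + 1/6*a_E + 1/2*a_F
  a_C = 1/4*a_A + 1/2*a_B + 1/12*a_C + 1/12*a_D + 0*a_E + 1/12*a_F
  a_D = 0*a_A + 1/2*a_B + 5/12*a_C + 0*a_D + 1/12*a_E + 0*a_F
  a_E = 1/4*a_A + 1/6*a_B + 1/3*a_C + 0*a_D + 1/12*a_E + 1/6*a_F

Substituting a_A = 1 and a_F = 0, rearrange to (I - Q) a = r where r[i] = P(i -> A):
  [1, -1/12, -1/6, -1/6] . (a_B, a_C, a_D, a_E) = 1/12
  [-1/2, 11/12, -1/12, 0] . (a_B, a_C, a_D, a_E) = 1/4
  [-1/2, -5/12, 1, -1/12] . (a_B, a_C, a_D, a_E) = 0
  [-1/6, -1/3, 0, 11/12] . (a_B, a_C, a_D, a_E) = 1/4

Solving yields:
  a_B = 1631/6260
  a_C = 140/313
  a_D = 1117/3130
  a_E = 1511/3130

Starting state is C, so the absorption probability is a_C = 140/313.

Answer: 140/313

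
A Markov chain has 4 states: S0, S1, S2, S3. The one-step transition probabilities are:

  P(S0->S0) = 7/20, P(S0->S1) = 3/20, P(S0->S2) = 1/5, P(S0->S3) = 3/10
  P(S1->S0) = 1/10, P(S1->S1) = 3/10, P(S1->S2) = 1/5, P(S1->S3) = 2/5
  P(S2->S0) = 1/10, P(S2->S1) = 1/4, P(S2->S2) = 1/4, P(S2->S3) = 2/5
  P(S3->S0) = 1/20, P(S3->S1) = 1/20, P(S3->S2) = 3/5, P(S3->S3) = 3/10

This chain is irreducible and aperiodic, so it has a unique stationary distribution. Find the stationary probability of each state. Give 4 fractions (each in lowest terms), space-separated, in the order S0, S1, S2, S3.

Answer: 9/82 138/779 280/779 29/82

Derivation:
The stationary distribution satisfies pi = pi * P, i.e.:
  pi_S0 = 7/20*pi_S0 + 1/10*pi_S1 + 1/10*pi_S2 + 1/20*pi_S3
  pi_S1 = 3/20*pi_S0 + 3/10*pi_S1 + 1/4*pi_S2 + 1/20*pi_S3
  pi_S2 = 1/5*pi_S0 + 1/5*pi_S1 + 1/4*pi_S2 + 3/5*pi_S3
  pi_S3 = 3/10*pi_S0 + 2/5*pi_S1 + 2/5*pi_S2 + 3/10*pi_S3
with normalization: pi_S0 + pi_S1 + pi_S2 + pi_S3 = 1.

Using the first 3 balance equations plus normalization, the linear system A*pi = b is:
  [-13/20, 1/10, 1/10, 1/20] . pi = 0
  [3/20, -7/10, 1/4, 1/20] . pi = 0
  [1/5, 1/5, -3/4, 3/5] . pi = 0
  [1, 1, 1, 1] . pi = 1

Solving yields:
  pi_S0 = 9/82
  pi_S1 = 138/779
  pi_S2 = 280/779
  pi_S3 = 29/82

Verification (pi * P):
  9/82*7/20 + 138/779*1/10 + 280/779*1/10 + 29/82*1/20 = 9/82 = pi_S0  (ok)
  9/82*3/20 + 138/779*3/10 + 280/779*1/4 + 29/82*1/20 = 138/779 = pi_S1  (ok)
  9/82*1/5 + 138/779*1/5 + 280/779*1/4 + 29/82*3/5 = 280/779 = pi_S2  (ok)
  9/82*3/10 + 138/779*2/5 + 280/779*2/5 + 29/82*3/10 = 29/82 = pi_S3  (ok)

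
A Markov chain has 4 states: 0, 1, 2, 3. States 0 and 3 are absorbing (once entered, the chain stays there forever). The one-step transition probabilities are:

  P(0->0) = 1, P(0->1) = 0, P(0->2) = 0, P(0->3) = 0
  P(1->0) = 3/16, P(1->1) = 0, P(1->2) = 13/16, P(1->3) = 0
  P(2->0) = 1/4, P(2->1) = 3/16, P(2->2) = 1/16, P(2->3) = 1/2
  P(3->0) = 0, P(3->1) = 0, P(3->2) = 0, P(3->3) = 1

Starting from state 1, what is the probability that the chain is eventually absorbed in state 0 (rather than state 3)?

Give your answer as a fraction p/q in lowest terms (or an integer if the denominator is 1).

Let a_i = P(absorbed in 0 | start in state i).
Boundary conditions: a_0 = 1, a_3 = 0.
For each transient state i, a_i = sum_j P(i->j) * a_j:
  a_1 = 3/16*a_0 + 0*a_1 + 13/16*a_2 + 0*a_3
  a_2 = 1/4*a_0 + 3/16*a_1 + 1/16*a_2 + 1/2*a_3

Substituting a_0 = 1 and a_3 = 0, rearrange to (I - Q) a = r where r[i] = P(i -> 0):
  [1, -13/16] . (a_1, a_2) = 3/16
  [-3/16, 15/16] . (a_1, a_2) = 1/4

Solving yields:
  a_1 = 97/201
  a_2 = 73/201

Starting state is 1, so the absorption probability is a_1 = 97/201.

Answer: 97/201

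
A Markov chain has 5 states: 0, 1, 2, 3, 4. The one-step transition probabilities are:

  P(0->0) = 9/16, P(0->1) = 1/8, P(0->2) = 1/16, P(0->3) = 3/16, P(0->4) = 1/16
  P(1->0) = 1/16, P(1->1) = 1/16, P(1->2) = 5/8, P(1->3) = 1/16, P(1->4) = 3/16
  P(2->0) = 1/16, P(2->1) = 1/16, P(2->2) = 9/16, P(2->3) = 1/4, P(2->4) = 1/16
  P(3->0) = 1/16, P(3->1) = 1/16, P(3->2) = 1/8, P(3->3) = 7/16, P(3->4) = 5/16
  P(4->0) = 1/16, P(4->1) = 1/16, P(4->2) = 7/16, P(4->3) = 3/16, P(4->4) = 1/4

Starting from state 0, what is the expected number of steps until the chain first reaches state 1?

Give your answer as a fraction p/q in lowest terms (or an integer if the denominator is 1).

Let h_i = expected steps to first reach 1 from state i.
Boundary: h_1 = 0.
First-step equations for the other states:
  h_0 = 1 + 9/16*h_0 + 1/8*h_1 + 1/16*h_2 + 3/16*h_3 + 1/16*h_4
  h_2 = 1 + 1/16*h_0 + 1/16*h_1 + 9/16*h_2 + 1/4*h_3 + 1/16*h_4
  h_3 = 1 + 1/16*h_0 + 1/16*h_1 + 1/8*h_2 + 7/16*h_3 + 5/16*h_4
  h_4 = 1 + 1/16*h_0 + 1/16*h_1 + 7/16*h_2 + 3/16*h_3 + 1/4*h_4

Substituting h_1 = 0 and rearranging gives the linear system (I - Q) h = 1:
  [7/16, -1/16, -3/16, -1/16] . (h_0, h_2, h_3, h_4) = 1
  [-1/16, 7/16, -1/4, -1/16] . (h_0, h_2, h_3, h_4) = 1
  [-1/16, -1/8, 9/16, -5/16] . (h_0, h_2, h_3, h_4) = 1
  [-1/16, -7/16, -3/16, 3/4] . (h_0, h_2, h_3, h_4) = 1

Solving yields:
  h_0 = 112/9
  h_2 = 128/9
  h_3 = 128/9
  h_4 = 128/9

Starting state is 0, so the expected hitting time is h_0 = 112/9.

Answer: 112/9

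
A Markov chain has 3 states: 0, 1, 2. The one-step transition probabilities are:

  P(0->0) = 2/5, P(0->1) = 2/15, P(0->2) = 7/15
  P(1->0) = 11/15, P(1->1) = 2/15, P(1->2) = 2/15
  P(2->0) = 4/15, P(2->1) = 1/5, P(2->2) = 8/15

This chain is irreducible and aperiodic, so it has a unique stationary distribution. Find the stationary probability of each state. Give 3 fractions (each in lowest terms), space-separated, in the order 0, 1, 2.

Answer: 17/43 7/43 19/43

Derivation:
The stationary distribution satisfies pi = pi * P, i.e.:
  pi_0 = 2/5*pi_0 + 11/15*pi_1 + 4/15*pi_2
  pi_1 = 2/15*pi_0 + 2/15*pi_1 + 1/5*pi_2
  pi_2 = 7/15*pi_0 + 2/15*pi_1 + 8/15*pi_2
with normalization: pi_0 + pi_1 + pi_2 = 1.

Using the first 2 balance equations plus normalization, the linear system A*pi = b is:
  [-3/5, 11/15, 4/15] . pi = 0
  [2/15, -13/15, 1/5] . pi = 0
  [1, 1, 1] . pi = 1

Solving yields:
  pi_0 = 17/43
  pi_1 = 7/43
  pi_2 = 19/43

Verification (pi * P):
  17/43*2/5 + 7/43*11/15 + 19/43*4/15 = 17/43 = pi_0  (ok)
  17/43*2/15 + 7/43*2/15 + 19/43*1/5 = 7/43 = pi_1  (ok)
  17/43*7/15 + 7/43*2/15 + 19/43*8/15 = 19/43 = pi_2  (ok)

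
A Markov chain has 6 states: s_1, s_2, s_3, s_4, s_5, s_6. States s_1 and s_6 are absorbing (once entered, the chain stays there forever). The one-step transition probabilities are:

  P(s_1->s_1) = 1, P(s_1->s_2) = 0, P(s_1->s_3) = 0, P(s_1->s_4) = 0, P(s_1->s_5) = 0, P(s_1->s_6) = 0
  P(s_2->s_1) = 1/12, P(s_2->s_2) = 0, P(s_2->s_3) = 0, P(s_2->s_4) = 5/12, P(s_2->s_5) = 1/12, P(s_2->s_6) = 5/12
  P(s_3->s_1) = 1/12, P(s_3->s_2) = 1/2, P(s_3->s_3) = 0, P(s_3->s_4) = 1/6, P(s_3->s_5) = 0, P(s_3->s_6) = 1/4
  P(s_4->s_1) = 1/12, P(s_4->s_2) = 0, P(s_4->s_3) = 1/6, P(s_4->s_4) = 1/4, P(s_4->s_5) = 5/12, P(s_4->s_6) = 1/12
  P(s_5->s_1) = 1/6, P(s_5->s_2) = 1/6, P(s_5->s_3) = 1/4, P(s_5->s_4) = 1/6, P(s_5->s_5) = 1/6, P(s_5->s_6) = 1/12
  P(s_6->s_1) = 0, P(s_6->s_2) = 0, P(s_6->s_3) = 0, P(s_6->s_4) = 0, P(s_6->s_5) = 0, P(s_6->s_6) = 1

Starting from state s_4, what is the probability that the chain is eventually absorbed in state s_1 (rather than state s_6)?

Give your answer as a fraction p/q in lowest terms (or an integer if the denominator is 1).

Let a_i = P(absorbed in s_1 | start in state i).
Boundary conditions: a_s_1 = 1, a_s_6 = 0.
For each transient state i, a_i = sum_j P(i->j) * a_j:
  a_s_2 = 1/12*a_s_1 + 0*a_s_2 + 0*a_s_3 + 5/12*a_s_4 + 1/12*a_s_5 + 5/12*a_s_6
  a_s_3 = 1/12*a_s_1 + 1/2*a_s_2 + 0*a_s_3 + 1/6*a_s_4 + 0*a_s_5 + 1/4*a_s_6
  a_s_4 = 1/12*a_s_1 + 0*a_s_2 + 1/6*a_s_3 + 1/4*a_s_4 + 5/12*a_s_5 + 1/12*a_s_6
  a_s_5 = 1/6*a_s_1 + 1/6*a_s_2 + 1/4*a_s_3 + 1/6*a_s_4 + 1/6*a_s_5 + 1/12*a_s_6

Substituting a_s_1 = 1 and a_s_6 = 0, rearrange to (I - Q) a = r where r[i] = P(i -> s_1):
  [1, 0, -5/12, -1/12] . (a_s_2, a_s_3, a_s_4, a_s_5) = 1/12
  [-1/2, 1, -1/6, 0] . (a_s_2, a_s_3, a_s_4, a_s_5) = 1/12
  [0, -1/6, 3/4, -5/12] . (a_s_2, a_s_3, a_s_4, a_s_5) = 1/12
  [-1/6, -1/4, -1/6, 5/6] . (a_s_2, a_s_3, a_s_4, a_s_5) = 1/6

Solving yields:
  a_s_2 = 1267/4318
  a_s_3 = 647/2159
  a_s_4 = 902/2159
  a_s_5 = 933/2159

Starting state is s_4, so the absorption probability is a_s_4 = 902/2159.

Answer: 902/2159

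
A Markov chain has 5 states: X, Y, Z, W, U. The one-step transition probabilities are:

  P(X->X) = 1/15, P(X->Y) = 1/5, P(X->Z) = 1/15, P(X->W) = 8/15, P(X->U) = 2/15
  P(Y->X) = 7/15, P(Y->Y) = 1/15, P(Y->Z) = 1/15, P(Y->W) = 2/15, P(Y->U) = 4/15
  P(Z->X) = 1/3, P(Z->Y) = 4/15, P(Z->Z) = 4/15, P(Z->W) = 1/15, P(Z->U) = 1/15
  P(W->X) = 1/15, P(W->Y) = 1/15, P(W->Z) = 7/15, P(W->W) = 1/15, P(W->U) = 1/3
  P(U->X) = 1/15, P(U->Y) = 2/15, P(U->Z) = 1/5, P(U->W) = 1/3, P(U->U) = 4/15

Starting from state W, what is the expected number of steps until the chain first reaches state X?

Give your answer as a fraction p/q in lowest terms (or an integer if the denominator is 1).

Let h_i = expected steps to first reach X from state i.
Boundary: h_X = 0.
First-step equations for the other states:
  h_Y = 1 + 7/15*h_X + 1/15*h_Y + 1/15*h_Z + 2/15*h_W + 4/15*h_U
  h_Z = 1 + 1/3*h_X + 4/15*h_Y + 4/15*h_Z + 1/15*h_W + 1/15*h_U
  h_W = 1 + 1/15*h_X + 1/15*h_Y + 7/15*h_Z + 1/15*h_W + 1/3*h_U
  h_U = 1 + 1/15*h_X + 2/15*h_Y + 1/5*h_Z + 1/3*h_W + 4/15*h_U

Substituting h_X = 0 and rearranging gives the linear system (I - Q) h = 1:
  [14/15, -1/15, -2/15, -4/15] . (h_Y, h_Z, h_W, h_U) = 1
  [-4/15, 11/15, -1/15, -1/15] . (h_Y, h_Z, h_W, h_U) = 1
  [-1/15, -7/15, 14/15, -1/3] . (h_Y, h_Z, h_W, h_U) = 1
  [-2/15, -1/5, -1/3, 11/15] . (h_Y, h_Z, h_W, h_U) = 1

Solving yields:
  h_Y = 4629/1307
  h_Z = 4683/1307
  h_W = 6525/1307
  h_U = 6867/1307

Starting state is W, so the expected hitting time is h_W = 6525/1307.

Answer: 6525/1307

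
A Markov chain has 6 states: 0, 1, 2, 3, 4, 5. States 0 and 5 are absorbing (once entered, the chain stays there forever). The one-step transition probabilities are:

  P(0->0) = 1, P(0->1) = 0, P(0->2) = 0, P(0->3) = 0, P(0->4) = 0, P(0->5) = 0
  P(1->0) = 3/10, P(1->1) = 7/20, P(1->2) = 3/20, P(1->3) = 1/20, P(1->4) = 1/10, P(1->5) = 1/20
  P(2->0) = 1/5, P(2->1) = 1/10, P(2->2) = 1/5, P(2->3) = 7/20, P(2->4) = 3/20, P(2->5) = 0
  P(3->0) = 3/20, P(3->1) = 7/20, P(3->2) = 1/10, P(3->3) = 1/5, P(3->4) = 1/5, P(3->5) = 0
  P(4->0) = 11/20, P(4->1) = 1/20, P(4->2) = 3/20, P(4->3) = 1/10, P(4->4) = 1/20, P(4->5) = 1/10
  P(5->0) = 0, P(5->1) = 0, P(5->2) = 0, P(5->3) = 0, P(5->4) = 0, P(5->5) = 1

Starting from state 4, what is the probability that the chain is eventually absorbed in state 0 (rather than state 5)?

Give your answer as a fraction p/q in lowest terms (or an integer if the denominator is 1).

Answer: 13369/15466

Derivation:
Let a_i = P(absorbed in 0 | start in state i).
Boundary conditions: a_0 = 1, a_5 = 0.
For each transient state i, a_i = sum_j P(i->j) * a_j:
  a_1 = 3/10*a_0 + 7/20*a_1 + 3/20*a_2 + 1/20*a_3 + 1/10*a_4 + 1/20*a_5
  a_2 = 1/5*a_0 + 1/10*a_1 + 1/5*a_2 + 7/20*a_3 + 3/20*a_4 + 0*a_5
  a_3 = 3/20*a_0 + 7/20*a_1 + 1/10*a_2 + 1/5*a_3 + 1/5*a_4 + 0*a_5
  a_4 = 11/20*a_0 + 1/20*a_1 + 3/20*a_2 + 1/10*a_3 + 1/20*a_4 + 1/10*a_5

Substituting a_0 = 1 and a_5 = 0, rearrange to (I - Q) a = r where r[i] = P(i -> 0):
  [13/20, -3/20, -1/20, -1/10] . (a_1, a_2, a_3, a_4) = 3/10
  [-1/10, 4/5, -7/20, -3/20] . (a_1, a_2, a_3, a_4) = 1/5
  [-7/20, -1/10, 4/5, -1/5] . (a_1, a_2, a_3, a_4) = 3/20
  [-1/20, -3/20, -1/10, 19/20] . (a_1, a_2, a_3, a_4) = 11/20

Solving yields:
  a_1 = 20302/23199
  a_2 = 14161/15466
  a_3 = 41801/46398
  a_4 = 13369/15466

Starting state is 4, so the absorption probability is a_4 = 13369/15466.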